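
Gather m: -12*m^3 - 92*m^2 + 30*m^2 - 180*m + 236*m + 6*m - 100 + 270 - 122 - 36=-12*m^3 - 62*m^2 + 62*m + 12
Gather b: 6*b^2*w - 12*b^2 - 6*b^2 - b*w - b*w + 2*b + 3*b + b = b^2*(6*w - 18) + b*(6 - 2*w)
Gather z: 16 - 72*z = 16 - 72*z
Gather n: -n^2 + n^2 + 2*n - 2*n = 0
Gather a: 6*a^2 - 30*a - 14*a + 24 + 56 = 6*a^2 - 44*a + 80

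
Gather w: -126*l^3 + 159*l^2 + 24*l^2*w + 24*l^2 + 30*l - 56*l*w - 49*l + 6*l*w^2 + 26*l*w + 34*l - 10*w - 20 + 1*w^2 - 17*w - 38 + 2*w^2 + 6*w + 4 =-126*l^3 + 183*l^2 + 15*l + w^2*(6*l + 3) + w*(24*l^2 - 30*l - 21) - 54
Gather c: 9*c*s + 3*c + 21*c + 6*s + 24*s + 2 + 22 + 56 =c*(9*s + 24) + 30*s + 80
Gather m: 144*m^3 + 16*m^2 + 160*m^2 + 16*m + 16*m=144*m^3 + 176*m^2 + 32*m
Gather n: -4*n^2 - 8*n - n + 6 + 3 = -4*n^2 - 9*n + 9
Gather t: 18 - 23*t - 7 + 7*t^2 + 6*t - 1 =7*t^2 - 17*t + 10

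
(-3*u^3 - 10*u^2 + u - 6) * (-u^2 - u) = 3*u^5 + 13*u^4 + 9*u^3 + 5*u^2 + 6*u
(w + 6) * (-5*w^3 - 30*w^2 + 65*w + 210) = -5*w^4 - 60*w^3 - 115*w^2 + 600*w + 1260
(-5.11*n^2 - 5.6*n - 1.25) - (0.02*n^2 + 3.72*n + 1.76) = -5.13*n^2 - 9.32*n - 3.01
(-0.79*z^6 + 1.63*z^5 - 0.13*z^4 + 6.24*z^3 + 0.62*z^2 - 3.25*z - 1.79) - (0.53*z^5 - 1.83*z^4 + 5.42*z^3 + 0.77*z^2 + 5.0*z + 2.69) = -0.79*z^6 + 1.1*z^5 + 1.7*z^4 + 0.82*z^3 - 0.15*z^2 - 8.25*z - 4.48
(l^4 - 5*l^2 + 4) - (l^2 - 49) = l^4 - 6*l^2 + 53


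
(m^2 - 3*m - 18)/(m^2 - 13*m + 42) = (m + 3)/(m - 7)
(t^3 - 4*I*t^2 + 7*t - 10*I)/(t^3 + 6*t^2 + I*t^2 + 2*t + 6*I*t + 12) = (t - 5*I)/(t + 6)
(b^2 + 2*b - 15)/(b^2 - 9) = (b + 5)/(b + 3)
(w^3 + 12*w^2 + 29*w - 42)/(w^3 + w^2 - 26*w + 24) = (w + 7)/(w - 4)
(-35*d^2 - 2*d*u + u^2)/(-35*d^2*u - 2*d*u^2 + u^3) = 1/u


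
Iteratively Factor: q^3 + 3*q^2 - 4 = (q + 2)*(q^2 + q - 2) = (q + 2)^2*(q - 1)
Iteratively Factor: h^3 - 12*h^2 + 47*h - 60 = (h - 3)*(h^2 - 9*h + 20) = (h - 4)*(h - 3)*(h - 5)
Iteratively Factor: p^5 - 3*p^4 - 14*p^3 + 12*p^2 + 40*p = (p - 2)*(p^4 - p^3 - 16*p^2 - 20*p) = p*(p - 2)*(p^3 - p^2 - 16*p - 20) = p*(p - 2)*(p + 2)*(p^2 - 3*p - 10) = p*(p - 2)*(p + 2)^2*(p - 5)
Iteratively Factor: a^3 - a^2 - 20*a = (a + 4)*(a^2 - 5*a) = (a - 5)*(a + 4)*(a)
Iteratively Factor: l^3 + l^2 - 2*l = (l + 2)*(l^2 - l) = (l - 1)*(l + 2)*(l)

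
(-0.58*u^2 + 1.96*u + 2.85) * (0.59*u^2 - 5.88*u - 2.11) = -0.3422*u^4 + 4.5668*u^3 - 8.6195*u^2 - 20.8936*u - 6.0135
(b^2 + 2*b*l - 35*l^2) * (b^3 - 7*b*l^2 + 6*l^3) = b^5 + 2*b^4*l - 42*b^3*l^2 - 8*b^2*l^3 + 257*b*l^4 - 210*l^5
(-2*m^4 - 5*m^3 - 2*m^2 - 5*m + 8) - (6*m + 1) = -2*m^4 - 5*m^3 - 2*m^2 - 11*m + 7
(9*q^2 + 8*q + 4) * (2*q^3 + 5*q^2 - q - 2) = 18*q^5 + 61*q^4 + 39*q^3 - 6*q^2 - 20*q - 8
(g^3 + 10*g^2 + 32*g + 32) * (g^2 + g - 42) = g^5 + 11*g^4 - 356*g^2 - 1312*g - 1344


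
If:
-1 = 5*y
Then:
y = -1/5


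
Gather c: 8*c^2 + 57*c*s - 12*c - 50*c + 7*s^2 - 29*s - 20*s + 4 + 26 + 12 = 8*c^2 + c*(57*s - 62) + 7*s^2 - 49*s + 42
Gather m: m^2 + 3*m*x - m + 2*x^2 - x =m^2 + m*(3*x - 1) + 2*x^2 - x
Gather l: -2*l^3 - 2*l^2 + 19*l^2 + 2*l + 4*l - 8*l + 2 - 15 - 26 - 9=-2*l^3 + 17*l^2 - 2*l - 48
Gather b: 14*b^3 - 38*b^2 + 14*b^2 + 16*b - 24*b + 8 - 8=14*b^3 - 24*b^2 - 8*b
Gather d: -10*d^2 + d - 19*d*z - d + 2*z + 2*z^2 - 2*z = -10*d^2 - 19*d*z + 2*z^2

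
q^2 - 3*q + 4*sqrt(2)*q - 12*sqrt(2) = (q - 3)*(q + 4*sqrt(2))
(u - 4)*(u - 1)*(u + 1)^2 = u^4 - 3*u^3 - 5*u^2 + 3*u + 4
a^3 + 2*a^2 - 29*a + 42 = (a - 3)*(a - 2)*(a + 7)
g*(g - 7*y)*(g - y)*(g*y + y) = g^4*y - 8*g^3*y^2 + g^3*y + 7*g^2*y^3 - 8*g^2*y^2 + 7*g*y^3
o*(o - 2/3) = o^2 - 2*o/3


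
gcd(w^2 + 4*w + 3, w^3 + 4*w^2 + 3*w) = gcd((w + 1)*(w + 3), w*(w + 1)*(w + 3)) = w^2 + 4*w + 3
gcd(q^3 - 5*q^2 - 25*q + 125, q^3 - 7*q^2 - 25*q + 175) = q^2 - 25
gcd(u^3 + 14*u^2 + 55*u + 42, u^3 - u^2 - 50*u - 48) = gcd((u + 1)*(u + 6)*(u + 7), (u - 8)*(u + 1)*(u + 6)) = u^2 + 7*u + 6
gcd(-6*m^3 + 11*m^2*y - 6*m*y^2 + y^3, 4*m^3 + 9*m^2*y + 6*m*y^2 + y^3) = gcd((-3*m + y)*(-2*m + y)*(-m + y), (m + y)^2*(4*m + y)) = 1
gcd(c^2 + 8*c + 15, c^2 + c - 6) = c + 3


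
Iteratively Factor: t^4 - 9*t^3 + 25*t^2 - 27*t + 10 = (t - 5)*(t^3 - 4*t^2 + 5*t - 2) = (t - 5)*(t - 1)*(t^2 - 3*t + 2) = (t - 5)*(t - 2)*(t - 1)*(t - 1)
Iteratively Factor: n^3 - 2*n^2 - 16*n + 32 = (n + 4)*(n^2 - 6*n + 8) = (n - 2)*(n + 4)*(n - 4)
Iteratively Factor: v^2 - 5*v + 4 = (v - 4)*(v - 1)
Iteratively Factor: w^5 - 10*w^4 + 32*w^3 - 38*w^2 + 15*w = (w - 5)*(w^4 - 5*w^3 + 7*w^2 - 3*w) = (w - 5)*(w - 1)*(w^3 - 4*w^2 + 3*w) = (w - 5)*(w - 3)*(w - 1)*(w^2 - w) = (w - 5)*(w - 3)*(w - 1)^2*(w)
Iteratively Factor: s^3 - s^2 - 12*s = (s + 3)*(s^2 - 4*s) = s*(s + 3)*(s - 4)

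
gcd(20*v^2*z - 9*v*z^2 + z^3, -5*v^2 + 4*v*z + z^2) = 1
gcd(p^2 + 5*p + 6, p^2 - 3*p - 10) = p + 2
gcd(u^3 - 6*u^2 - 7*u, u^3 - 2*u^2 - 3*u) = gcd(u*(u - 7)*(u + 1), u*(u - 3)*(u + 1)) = u^2 + u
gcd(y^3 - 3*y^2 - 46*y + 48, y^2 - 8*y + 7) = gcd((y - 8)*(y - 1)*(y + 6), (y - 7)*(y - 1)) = y - 1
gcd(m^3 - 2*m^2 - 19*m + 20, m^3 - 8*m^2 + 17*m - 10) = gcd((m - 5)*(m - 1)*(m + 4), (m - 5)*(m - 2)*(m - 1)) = m^2 - 6*m + 5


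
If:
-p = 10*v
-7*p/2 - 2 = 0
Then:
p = -4/7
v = 2/35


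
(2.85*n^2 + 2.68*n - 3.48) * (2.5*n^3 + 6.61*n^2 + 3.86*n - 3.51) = 7.125*n^5 + 25.5385*n^4 + 20.0158*n^3 - 22.6615*n^2 - 22.8396*n + 12.2148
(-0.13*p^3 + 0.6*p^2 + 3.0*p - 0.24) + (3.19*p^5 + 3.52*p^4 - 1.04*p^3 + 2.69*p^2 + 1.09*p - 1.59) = 3.19*p^5 + 3.52*p^4 - 1.17*p^3 + 3.29*p^2 + 4.09*p - 1.83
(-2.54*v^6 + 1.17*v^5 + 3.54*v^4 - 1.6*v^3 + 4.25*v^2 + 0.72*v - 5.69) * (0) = 0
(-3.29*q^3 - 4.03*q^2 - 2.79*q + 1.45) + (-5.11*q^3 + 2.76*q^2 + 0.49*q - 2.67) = -8.4*q^3 - 1.27*q^2 - 2.3*q - 1.22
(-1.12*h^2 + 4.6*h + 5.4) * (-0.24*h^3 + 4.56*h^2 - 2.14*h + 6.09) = 0.2688*h^5 - 6.2112*h^4 + 22.0768*h^3 + 7.9592*h^2 + 16.458*h + 32.886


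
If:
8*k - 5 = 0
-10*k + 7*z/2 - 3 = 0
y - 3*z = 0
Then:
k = 5/8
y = 111/14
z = 37/14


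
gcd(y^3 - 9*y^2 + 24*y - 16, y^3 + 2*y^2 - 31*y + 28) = y^2 - 5*y + 4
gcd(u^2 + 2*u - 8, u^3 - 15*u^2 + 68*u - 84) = u - 2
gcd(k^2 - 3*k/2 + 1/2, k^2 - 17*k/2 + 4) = k - 1/2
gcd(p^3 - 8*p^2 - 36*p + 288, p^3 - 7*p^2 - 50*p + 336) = p^2 - 14*p + 48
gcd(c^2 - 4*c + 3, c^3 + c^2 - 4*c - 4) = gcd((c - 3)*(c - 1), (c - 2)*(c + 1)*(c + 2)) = 1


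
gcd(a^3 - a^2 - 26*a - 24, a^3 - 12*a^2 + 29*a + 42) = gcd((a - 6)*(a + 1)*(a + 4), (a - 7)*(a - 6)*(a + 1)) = a^2 - 5*a - 6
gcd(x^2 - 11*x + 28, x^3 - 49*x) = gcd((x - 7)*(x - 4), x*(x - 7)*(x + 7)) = x - 7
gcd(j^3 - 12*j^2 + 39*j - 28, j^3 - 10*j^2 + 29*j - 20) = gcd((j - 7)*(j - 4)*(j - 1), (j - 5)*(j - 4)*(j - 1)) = j^2 - 5*j + 4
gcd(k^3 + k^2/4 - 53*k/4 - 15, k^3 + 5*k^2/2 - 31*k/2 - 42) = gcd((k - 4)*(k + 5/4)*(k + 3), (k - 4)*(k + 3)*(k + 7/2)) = k^2 - k - 12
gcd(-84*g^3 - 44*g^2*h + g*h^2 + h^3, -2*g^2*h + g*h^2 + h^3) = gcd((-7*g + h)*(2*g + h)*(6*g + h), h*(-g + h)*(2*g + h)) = 2*g + h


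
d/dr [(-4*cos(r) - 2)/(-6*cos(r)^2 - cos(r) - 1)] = 2*(-12*sin(r)^2 + 12*cos(r) + 11)*sin(r)/(6*cos(r)^2 + cos(r) + 1)^2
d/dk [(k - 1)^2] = 2*k - 2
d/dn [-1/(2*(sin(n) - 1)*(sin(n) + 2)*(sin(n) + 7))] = (3*sin(n)^2 + 16*sin(n) + 5)*cos(n)/(2*(sin(n) - 1)^2*(sin(n) + 2)^2*(sin(n) + 7)^2)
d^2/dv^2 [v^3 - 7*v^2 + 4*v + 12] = 6*v - 14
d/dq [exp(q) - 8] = exp(q)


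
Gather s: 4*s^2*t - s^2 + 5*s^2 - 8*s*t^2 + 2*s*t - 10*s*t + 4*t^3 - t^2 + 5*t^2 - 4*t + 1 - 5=s^2*(4*t + 4) + s*(-8*t^2 - 8*t) + 4*t^3 + 4*t^2 - 4*t - 4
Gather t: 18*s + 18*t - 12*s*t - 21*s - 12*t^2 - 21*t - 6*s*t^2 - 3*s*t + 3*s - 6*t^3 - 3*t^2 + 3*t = -15*s*t - 6*t^3 + t^2*(-6*s - 15)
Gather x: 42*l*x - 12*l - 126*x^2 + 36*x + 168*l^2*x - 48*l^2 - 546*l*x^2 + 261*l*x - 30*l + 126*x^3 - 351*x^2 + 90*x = -48*l^2 - 42*l + 126*x^3 + x^2*(-546*l - 477) + x*(168*l^2 + 303*l + 126)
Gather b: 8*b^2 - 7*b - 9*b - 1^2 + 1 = 8*b^2 - 16*b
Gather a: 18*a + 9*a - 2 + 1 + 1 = 27*a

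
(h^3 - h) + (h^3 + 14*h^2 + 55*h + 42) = 2*h^3 + 14*h^2 + 54*h + 42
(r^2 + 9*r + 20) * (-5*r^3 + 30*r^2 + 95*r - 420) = -5*r^5 - 15*r^4 + 265*r^3 + 1035*r^2 - 1880*r - 8400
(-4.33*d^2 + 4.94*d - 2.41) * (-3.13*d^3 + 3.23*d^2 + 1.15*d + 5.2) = 13.5529*d^5 - 29.4481*d^4 + 18.52*d^3 - 24.6193*d^2 + 22.9165*d - 12.532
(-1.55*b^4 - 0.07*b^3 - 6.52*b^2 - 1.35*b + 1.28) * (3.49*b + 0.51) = -5.4095*b^5 - 1.0348*b^4 - 22.7905*b^3 - 8.0367*b^2 + 3.7787*b + 0.6528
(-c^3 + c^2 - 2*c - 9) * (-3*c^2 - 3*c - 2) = 3*c^5 + 5*c^3 + 31*c^2 + 31*c + 18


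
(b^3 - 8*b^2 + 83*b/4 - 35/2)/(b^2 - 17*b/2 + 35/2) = (b^2 - 9*b/2 + 5)/(b - 5)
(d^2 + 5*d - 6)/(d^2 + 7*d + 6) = (d - 1)/(d + 1)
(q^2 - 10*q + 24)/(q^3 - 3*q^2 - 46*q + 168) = 1/(q + 7)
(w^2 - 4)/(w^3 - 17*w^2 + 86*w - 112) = (w + 2)/(w^2 - 15*w + 56)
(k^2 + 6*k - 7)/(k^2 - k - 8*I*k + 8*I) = (k + 7)/(k - 8*I)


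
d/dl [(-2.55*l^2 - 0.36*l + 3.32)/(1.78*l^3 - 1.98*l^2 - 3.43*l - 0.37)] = (4.539*l^4 + 1.2816*l^3 - 9.6951*l^2 + 15.0342*l + 11.5208)/(3.1684*l^6 - 7.0488*l^5 - 8.2904*l^4 + 12.2656*l^3 + 13.2301*l^2 + 2.5382*l + 0.1369)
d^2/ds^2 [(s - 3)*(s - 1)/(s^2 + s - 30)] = 2*(-5*s^3 + 99*s^2 - 351*s + 873)/(s^6 + 3*s^5 - 87*s^4 - 179*s^3 + 2610*s^2 + 2700*s - 27000)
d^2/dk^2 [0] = 0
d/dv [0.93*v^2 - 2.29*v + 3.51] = 1.86*v - 2.29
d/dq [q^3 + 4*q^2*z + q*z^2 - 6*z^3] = 3*q^2 + 8*q*z + z^2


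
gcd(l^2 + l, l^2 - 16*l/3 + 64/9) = 1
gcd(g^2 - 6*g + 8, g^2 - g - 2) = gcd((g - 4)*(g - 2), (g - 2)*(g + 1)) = g - 2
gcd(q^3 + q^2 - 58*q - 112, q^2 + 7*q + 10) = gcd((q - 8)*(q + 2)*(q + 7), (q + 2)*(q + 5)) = q + 2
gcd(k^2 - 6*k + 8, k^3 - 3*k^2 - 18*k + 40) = k - 2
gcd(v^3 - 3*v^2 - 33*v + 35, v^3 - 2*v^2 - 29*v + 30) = v^2 + 4*v - 5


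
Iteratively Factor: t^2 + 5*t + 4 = (t + 1)*(t + 4)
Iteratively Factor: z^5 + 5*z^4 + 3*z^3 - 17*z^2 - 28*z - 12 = (z + 1)*(z^4 + 4*z^3 - z^2 - 16*z - 12) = (z + 1)^2*(z^3 + 3*z^2 - 4*z - 12) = (z + 1)^2*(z + 3)*(z^2 - 4) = (z + 1)^2*(z + 2)*(z + 3)*(z - 2)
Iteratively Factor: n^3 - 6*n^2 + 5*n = (n)*(n^2 - 6*n + 5) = n*(n - 5)*(n - 1)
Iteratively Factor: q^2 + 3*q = (q + 3)*(q)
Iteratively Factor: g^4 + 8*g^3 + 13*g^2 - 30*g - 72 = (g + 3)*(g^3 + 5*g^2 - 2*g - 24) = (g + 3)^2*(g^2 + 2*g - 8) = (g + 3)^2*(g + 4)*(g - 2)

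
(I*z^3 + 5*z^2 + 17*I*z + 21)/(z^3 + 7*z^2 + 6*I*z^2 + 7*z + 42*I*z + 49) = (I*z^2 + 4*z + 21*I)/(z^2 + 7*z*(1 + I) + 49*I)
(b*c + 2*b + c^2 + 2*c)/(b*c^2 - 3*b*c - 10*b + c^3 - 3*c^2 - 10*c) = 1/(c - 5)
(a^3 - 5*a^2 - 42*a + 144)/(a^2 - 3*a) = a - 2 - 48/a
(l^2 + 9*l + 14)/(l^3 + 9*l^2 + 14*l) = 1/l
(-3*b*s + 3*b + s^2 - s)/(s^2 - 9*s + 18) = (-3*b*s + 3*b + s^2 - s)/(s^2 - 9*s + 18)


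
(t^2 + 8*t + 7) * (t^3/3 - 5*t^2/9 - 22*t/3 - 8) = t^5/3 + 19*t^4/9 - 85*t^3/9 - 635*t^2/9 - 346*t/3 - 56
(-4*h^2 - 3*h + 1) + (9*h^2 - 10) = 5*h^2 - 3*h - 9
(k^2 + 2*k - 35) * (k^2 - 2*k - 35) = k^4 - 74*k^2 + 1225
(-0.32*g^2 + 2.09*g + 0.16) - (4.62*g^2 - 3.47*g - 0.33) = -4.94*g^2 + 5.56*g + 0.49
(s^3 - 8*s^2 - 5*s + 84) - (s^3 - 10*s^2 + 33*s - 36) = 2*s^2 - 38*s + 120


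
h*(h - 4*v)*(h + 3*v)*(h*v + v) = h^4*v - h^3*v^2 + h^3*v - 12*h^2*v^3 - h^2*v^2 - 12*h*v^3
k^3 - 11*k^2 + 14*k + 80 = (k - 8)*(k - 5)*(k + 2)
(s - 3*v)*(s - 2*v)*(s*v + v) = s^3*v - 5*s^2*v^2 + s^2*v + 6*s*v^3 - 5*s*v^2 + 6*v^3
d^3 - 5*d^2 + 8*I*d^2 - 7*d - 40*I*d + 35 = (d - 5)*(d + I)*(d + 7*I)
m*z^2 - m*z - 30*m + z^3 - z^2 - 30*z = (m + z)*(z - 6)*(z + 5)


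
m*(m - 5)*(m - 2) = m^3 - 7*m^2 + 10*m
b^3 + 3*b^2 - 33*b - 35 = (b - 5)*(b + 1)*(b + 7)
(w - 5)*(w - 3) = w^2 - 8*w + 15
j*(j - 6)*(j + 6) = j^3 - 36*j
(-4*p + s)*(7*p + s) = -28*p^2 + 3*p*s + s^2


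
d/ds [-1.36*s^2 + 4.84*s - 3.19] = 4.84 - 2.72*s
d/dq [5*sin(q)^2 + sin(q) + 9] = (10*sin(q) + 1)*cos(q)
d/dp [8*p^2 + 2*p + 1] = 16*p + 2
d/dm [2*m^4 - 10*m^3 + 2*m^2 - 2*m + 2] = 8*m^3 - 30*m^2 + 4*m - 2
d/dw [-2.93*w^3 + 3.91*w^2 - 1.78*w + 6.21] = -8.79*w^2 + 7.82*w - 1.78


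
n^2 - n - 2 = (n - 2)*(n + 1)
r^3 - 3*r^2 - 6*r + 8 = (r - 4)*(r - 1)*(r + 2)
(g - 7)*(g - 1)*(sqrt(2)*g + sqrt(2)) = sqrt(2)*g^3 - 7*sqrt(2)*g^2 - sqrt(2)*g + 7*sqrt(2)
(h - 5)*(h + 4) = h^2 - h - 20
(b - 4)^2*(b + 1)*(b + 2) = b^4 - 5*b^3 - 6*b^2 + 32*b + 32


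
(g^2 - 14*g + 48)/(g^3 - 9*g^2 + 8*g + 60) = (g - 8)/(g^2 - 3*g - 10)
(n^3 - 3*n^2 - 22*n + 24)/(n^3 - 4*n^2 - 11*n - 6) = (n^2 + 3*n - 4)/(n^2 + 2*n + 1)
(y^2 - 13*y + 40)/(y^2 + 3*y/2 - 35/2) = 2*(y^2 - 13*y + 40)/(2*y^2 + 3*y - 35)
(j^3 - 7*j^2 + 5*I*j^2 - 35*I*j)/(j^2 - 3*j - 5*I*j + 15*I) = j*(j^2 + j*(-7 + 5*I) - 35*I)/(j^2 - j*(3 + 5*I) + 15*I)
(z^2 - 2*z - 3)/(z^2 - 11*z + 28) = (z^2 - 2*z - 3)/(z^2 - 11*z + 28)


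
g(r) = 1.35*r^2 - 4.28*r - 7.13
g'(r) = 2.7*r - 4.28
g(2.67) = -8.93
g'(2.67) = 2.93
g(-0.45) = -4.93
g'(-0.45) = -5.50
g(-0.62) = -3.96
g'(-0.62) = -5.95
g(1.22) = -10.34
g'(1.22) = -0.99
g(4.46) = 0.63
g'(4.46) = 7.76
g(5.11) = 6.25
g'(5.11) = 9.52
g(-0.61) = -4.02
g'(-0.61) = -5.93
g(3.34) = -6.37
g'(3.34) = 4.74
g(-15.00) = 360.82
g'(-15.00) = -44.78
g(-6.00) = 67.15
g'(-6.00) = -20.48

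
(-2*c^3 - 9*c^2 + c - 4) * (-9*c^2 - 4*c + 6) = 18*c^5 + 89*c^4 + 15*c^3 - 22*c^2 + 22*c - 24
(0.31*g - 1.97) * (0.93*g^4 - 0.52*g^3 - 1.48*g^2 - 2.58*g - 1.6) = 0.2883*g^5 - 1.9933*g^4 + 0.5656*g^3 + 2.1158*g^2 + 4.5866*g + 3.152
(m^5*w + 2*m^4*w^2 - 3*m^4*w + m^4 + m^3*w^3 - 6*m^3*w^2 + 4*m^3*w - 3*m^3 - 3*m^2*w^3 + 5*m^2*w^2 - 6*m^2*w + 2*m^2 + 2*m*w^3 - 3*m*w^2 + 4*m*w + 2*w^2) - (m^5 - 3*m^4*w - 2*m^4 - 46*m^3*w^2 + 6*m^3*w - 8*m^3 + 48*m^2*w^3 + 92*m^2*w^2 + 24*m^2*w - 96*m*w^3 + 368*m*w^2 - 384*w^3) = m^5*w - m^5 + 2*m^4*w^2 + 3*m^4 + m^3*w^3 + 40*m^3*w^2 - 2*m^3*w + 5*m^3 - 51*m^2*w^3 - 87*m^2*w^2 - 30*m^2*w + 2*m^2 + 98*m*w^3 - 371*m*w^2 + 4*m*w + 384*w^3 + 2*w^2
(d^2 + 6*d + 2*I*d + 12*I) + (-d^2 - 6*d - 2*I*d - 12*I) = 0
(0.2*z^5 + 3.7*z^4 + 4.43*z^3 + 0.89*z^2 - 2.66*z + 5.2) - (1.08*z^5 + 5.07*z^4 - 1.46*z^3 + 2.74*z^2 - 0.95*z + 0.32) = -0.88*z^5 - 1.37*z^4 + 5.89*z^3 - 1.85*z^2 - 1.71*z + 4.88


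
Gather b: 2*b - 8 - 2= 2*b - 10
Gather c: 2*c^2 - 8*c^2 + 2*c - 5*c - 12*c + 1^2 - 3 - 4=-6*c^2 - 15*c - 6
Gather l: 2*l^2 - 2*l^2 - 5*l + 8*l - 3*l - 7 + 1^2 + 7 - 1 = 0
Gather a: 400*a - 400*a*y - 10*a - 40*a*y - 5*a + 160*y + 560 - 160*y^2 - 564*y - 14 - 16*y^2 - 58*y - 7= a*(385 - 440*y) - 176*y^2 - 462*y + 539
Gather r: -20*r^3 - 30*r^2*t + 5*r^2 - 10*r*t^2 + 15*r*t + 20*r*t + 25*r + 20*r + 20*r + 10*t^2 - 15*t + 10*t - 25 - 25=-20*r^3 + r^2*(5 - 30*t) + r*(-10*t^2 + 35*t + 65) + 10*t^2 - 5*t - 50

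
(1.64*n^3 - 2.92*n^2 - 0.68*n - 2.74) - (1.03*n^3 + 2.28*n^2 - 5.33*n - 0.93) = 0.61*n^3 - 5.2*n^2 + 4.65*n - 1.81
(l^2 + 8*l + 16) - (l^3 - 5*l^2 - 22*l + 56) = -l^3 + 6*l^2 + 30*l - 40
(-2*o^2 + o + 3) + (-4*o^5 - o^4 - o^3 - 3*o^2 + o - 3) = -4*o^5 - o^4 - o^3 - 5*o^2 + 2*o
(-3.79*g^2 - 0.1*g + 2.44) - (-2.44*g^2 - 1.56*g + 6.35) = -1.35*g^2 + 1.46*g - 3.91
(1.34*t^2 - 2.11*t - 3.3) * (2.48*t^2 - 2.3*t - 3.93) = 3.3232*t^4 - 8.3148*t^3 - 8.5972*t^2 + 15.8823*t + 12.969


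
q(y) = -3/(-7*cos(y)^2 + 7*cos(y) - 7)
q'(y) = -3*(-14*sin(y)*cos(y) + 7*sin(y))/(-7*cos(y)^2 + 7*cos(y) - 7)^2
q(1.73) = 0.36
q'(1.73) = -0.40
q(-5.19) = 0.57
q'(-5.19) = -0.05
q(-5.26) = 0.57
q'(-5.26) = 0.03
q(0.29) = 0.45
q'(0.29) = 0.12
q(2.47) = 0.18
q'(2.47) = -0.12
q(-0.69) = 0.52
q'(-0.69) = -0.22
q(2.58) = 0.17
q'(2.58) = -0.09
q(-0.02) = 0.43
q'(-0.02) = -0.01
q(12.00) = 0.49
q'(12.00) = -0.21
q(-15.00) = 0.18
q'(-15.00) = 0.13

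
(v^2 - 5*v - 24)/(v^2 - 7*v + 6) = (v^2 - 5*v - 24)/(v^2 - 7*v + 6)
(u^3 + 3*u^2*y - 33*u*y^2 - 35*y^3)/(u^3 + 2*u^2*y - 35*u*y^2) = (u + y)/u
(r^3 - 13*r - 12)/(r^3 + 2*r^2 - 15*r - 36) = (r + 1)/(r + 3)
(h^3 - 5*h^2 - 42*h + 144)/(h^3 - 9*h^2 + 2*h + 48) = (h + 6)/(h + 2)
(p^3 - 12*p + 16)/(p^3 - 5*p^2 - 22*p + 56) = (p - 2)/(p - 7)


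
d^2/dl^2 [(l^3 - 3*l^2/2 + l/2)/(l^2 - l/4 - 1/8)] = 40/(64*l^3 + 48*l^2 + 12*l + 1)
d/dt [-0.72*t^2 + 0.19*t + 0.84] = 0.19 - 1.44*t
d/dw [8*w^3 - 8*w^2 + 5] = 8*w*(3*w - 2)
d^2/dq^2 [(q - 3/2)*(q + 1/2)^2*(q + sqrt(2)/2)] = 12*q^2 - 3*q + 3*sqrt(2)*q - 5/2 - sqrt(2)/2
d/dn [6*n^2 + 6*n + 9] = 12*n + 6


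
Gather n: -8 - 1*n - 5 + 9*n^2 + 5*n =9*n^2 + 4*n - 13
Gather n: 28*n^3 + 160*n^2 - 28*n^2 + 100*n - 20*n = 28*n^3 + 132*n^2 + 80*n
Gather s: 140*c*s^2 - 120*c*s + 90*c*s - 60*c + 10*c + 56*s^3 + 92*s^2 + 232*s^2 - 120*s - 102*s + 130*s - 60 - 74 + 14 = -50*c + 56*s^3 + s^2*(140*c + 324) + s*(-30*c - 92) - 120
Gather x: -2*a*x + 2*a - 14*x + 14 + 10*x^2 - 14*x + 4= 2*a + 10*x^2 + x*(-2*a - 28) + 18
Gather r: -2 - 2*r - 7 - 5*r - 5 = -7*r - 14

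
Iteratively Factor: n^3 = (n)*(n^2) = n^2*(n)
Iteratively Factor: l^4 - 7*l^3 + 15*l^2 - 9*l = (l - 3)*(l^3 - 4*l^2 + 3*l) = (l - 3)^2*(l^2 - l) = (l - 3)^2*(l - 1)*(l)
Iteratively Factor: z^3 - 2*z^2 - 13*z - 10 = (z + 1)*(z^2 - 3*z - 10) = (z + 1)*(z + 2)*(z - 5)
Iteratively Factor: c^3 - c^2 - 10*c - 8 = (c + 2)*(c^2 - 3*c - 4) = (c + 1)*(c + 2)*(c - 4)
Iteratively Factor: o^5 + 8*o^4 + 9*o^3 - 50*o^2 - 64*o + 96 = (o - 1)*(o^4 + 9*o^3 + 18*o^2 - 32*o - 96) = (o - 1)*(o + 4)*(o^3 + 5*o^2 - 2*o - 24) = (o - 1)*(o + 3)*(o + 4)*(o^2 + 2*o - 8) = (o - 1)*(o + 3)*(o + 4)^2*(o - 2)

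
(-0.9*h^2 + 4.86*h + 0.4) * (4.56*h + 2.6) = -4.104*h^3 + 19.8216*h^2 + 14.46*h + 1.04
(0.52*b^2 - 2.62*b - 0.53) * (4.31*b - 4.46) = 2.2412*b^3 - 13.6114*b^2 + 9.4009*b + 2.3638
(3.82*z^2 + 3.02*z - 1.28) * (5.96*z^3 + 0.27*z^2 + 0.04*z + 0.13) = 22.7672*z^5 + 19.0306*z^4 - 6.6606*z^3 + 0.2718*z^2 + 0.3414*z - 0.1664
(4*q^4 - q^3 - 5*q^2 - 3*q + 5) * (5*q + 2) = 20*q^5 + 3*q^4 - 27*q^3 - 25*q^2 + 19*q + 10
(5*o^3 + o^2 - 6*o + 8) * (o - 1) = 5*o^4 - 4*o^3 - 7*o^2 + 14*o - 8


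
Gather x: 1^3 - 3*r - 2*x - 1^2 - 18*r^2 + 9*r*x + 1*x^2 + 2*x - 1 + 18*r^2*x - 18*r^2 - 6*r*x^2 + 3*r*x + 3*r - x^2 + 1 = -36*r^2 - 6*r*x^2 + x*(18*r^2 + 12*r)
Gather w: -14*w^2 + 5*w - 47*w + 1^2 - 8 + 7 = -14*w^2 - 42*w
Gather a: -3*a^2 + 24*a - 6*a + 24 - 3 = -3*a^2 + 18*a + 21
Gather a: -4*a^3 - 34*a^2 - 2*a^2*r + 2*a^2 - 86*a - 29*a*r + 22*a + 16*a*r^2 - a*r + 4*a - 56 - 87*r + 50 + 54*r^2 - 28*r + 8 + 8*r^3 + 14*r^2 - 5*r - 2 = -4*a^3 + a^2*(-2*r - 32) + a*(16*r^2 - 30*r - 60) + 8*r^3 + 68*r^2 - 120*r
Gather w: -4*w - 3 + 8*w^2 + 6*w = 8*w^2 + 2*w - 3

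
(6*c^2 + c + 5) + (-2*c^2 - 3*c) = 4*c^2 - 2*c + 5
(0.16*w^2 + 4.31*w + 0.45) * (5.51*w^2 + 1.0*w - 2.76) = 0.8816*w^4 + 23.9081*w^3 + 6.3479*w^2 - 11.4456*w - 1.242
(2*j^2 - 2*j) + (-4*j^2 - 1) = -2*j^2 - 2*j - 1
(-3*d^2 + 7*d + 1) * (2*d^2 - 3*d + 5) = -6*d^4 + 23*d^3 - 34*d^2 + 32*d + 5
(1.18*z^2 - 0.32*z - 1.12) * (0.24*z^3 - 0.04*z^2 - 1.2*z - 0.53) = 0.2832*z^5 - 0.124*z^4 - 1.672*z^3 - 0.1966*z^2 + 1.5136*z + 0.5936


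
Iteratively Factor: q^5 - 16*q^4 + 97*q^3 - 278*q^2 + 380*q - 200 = (q - 5)*(q^4 - 11*q^3 + 42*q^2 - 68*q + 40) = (q - 5)*(q - 2)*(q^3 - 9*q^2 + 24*q - 20) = (q - 5)*(q - 2)^2*(q^2 - 7*q + 10) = (q - 5)^2*(q - 2)^2*(q - 2)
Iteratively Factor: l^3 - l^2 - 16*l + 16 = (l - 1)*(l^2 - 16) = (l - 1)*(l + 4)*(l - 4)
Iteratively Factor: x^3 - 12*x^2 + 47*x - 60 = (x - 4)*(x^2 - 8*x + 15) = (x - 5)*(x - 4)*(x - 3)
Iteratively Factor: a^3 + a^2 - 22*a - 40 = (a + 2)*(a^2 - a - 20) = (a - 5)*(a + 2)*(a + 4)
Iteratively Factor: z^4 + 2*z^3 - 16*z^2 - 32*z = (z - 4)*(z^3 + 6*z^2 + 8*z) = (z - 4)*(z + 4)*(z^2 + 2*z) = z*(z - 4)*(z + 4)*(z + 2)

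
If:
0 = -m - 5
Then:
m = -5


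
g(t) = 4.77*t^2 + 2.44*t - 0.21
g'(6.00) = 59.68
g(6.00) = 186.15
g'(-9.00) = -83.42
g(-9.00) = 364.20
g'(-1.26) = -9.58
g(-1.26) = 4.29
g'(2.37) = 25.05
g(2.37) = 32.37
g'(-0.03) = 2.15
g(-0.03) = -0.28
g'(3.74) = 38.12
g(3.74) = 75.64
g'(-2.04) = -17.02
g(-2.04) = 14.66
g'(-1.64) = -13.21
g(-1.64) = 8.62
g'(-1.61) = -12.92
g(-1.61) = 8.23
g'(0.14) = 3.78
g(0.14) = 0.23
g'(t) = 9.54*t + 2.44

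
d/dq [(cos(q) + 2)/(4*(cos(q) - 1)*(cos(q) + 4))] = (cos(q)^2 + 4*cos(q) + 10)*sin(q)/(4*(cos(q) - 1)^2*(cos(q) + 4)^2)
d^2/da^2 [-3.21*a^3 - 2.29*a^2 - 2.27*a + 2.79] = -19.26*a - 4.58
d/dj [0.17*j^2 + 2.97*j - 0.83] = 0.34*j + 2.97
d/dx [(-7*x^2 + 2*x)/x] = -7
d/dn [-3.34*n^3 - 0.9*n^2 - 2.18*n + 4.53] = -10.02*n^2 - 1.8*n - 2.18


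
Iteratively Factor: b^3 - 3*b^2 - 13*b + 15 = (b - 5)*(b^2 + 2*b - 3) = (b - 5)*(b + 3)*(b - 1)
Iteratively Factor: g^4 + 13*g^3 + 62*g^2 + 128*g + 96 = (g + 3)*(g^3 + 10*g^2 + 32*g + 32) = (g + 2)*(g + 3)*(g^2 + 8*g + 16) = (g + 2)*(g + 3)*(g + 4)*(g + 4)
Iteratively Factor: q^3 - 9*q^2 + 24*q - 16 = (q - 4)*(q^2 - 5*q + 4) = (q - 4)^2*(q - 1)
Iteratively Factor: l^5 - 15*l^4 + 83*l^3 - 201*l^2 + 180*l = (l - 5)*(l^4 - 10*l^3 + 33*l^2 - 36*l) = (l - 5)*(l - 3)*(l^3 - 7*l^2 + 12*l) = (l - 5)*(l - 3)^2*(l^2 - 4*l) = (l - 5)*(l - 4)*(l - 3)^2*(l)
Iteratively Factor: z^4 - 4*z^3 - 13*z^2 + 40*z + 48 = (z - 4)*(z^3 - 13*z - 12) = (z - 4)*(z + 3)*(z^2 - 3*z - 4) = (z - 4)^2*(z + 3)*(z + 1)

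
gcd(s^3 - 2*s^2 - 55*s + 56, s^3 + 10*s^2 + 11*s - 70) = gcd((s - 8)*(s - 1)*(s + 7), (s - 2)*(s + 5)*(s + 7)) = s + 7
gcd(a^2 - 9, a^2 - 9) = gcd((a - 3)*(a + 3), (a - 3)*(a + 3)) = a^2 - 9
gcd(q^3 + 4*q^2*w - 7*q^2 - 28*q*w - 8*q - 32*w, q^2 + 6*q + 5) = q + 1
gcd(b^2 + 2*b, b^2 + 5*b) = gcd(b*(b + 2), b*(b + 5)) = b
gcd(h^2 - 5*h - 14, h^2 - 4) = h + 2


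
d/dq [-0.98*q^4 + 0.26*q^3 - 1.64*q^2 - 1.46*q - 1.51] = -3.92*q^3 + 0.78*q^2 - 3.28*q - 1.46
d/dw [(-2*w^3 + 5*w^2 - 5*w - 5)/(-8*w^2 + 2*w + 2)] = w*(8*w^3 - 4*w^2 - 21*w - 30)/(2*(16*w^4 - 8*w^3 - 7*w^2 + 2*w + 1))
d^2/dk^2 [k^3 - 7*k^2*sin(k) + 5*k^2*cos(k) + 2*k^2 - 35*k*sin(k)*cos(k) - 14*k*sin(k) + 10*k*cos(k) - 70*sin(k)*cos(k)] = 7*k^2*sin(k) - 5*k^2*cos(k) - 6*k*sin(k) + 70*k*sin(2*k) - 38*k*cos(k) + 6*k - 34*sin(k) + 140*sin(2*k) - 18*cos(k) - 70*cos(2*k) + 4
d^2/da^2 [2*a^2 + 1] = 4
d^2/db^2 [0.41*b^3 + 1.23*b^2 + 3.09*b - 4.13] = 2.46*b + 2.46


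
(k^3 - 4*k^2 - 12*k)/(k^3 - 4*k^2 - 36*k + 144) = k*(k + 2)/(k^2 + 2*k - 24)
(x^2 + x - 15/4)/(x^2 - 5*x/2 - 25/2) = (x - 3/2)/(x - 5)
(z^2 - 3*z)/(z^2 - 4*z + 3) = z/(z - 1)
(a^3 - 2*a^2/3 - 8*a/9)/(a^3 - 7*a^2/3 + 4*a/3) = (a + 2/3)/(a - 1)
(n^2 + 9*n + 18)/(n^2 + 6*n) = (n + 3)/n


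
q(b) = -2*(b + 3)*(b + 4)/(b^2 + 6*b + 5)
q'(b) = -2*(-2*b - 6)*(b + 3)*(b + 4)/(b^2 + 6*b + 5)^2 - 2*(b + 3)/(b^2 + 6*b + 5) - 2*(b + 4)/(b^2 + 6*b + 5) = 2*(b^2 + 14*b + 37)/(b^4 + 12*b^3 + 46*b^2 + 60*b + 25)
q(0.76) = -3.53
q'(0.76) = 0.94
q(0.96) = -3.36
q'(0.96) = 0.75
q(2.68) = -2.69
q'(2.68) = 0.20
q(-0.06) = -4.99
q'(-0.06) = 3.35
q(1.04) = -3.31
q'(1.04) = 0.69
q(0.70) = -3.59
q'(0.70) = 1.01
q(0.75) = -3.54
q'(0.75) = 0.95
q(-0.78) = -15.40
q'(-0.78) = 61.93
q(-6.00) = -2.40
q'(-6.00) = -0.88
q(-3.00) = 0.00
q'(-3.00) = 0.50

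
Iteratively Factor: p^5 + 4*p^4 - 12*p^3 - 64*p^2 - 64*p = (p - 4)*(p^4 + 8*p^3 + 20*p^2 + 16*p) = (p - 4)*(p + 2)*(p^3 + 6*p^2 + 8*p) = (p - 4)*(p + 2)*(p + 4)*(p^2 + 2*p) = p*(p - 4)*(p + 2)*(p + 4)*(p + 2)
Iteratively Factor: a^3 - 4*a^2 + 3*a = (a)*(a^2 - 4*a + 3) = a*(a - 1)*(a - 3)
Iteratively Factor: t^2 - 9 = (t + 3)*(t - 3)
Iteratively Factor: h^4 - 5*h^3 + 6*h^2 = (h)*(h^3 - 5*h^2 + 6*h) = h*(h - 2)*(h^2 - 3*h) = h*(h - 3)*(h - 2)*(h)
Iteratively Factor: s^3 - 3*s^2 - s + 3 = (s - 3)*(s^2 - 1) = (s - 3)*(s - 1)*(s + 1)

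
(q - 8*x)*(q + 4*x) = q^2 - 4*q*x - 32*x^2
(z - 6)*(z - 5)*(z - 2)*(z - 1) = z^4 - 14*z^3 + 65*z^2 - 112*z + 60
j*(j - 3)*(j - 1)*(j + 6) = j^4 + 2*j^3 - 21*j^2 + 18*j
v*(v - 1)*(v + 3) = v^3 + 2*v^2 - 3*v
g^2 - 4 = (g - 2)*(g + 2)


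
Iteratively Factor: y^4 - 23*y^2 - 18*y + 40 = (y + 2)*(y^3 - 2*y^2 - 19*y + 20) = (y - 5)*(y + 2)*(y^2 + 3*y - 4) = (y - 5)*(y + 2)*(y + 4)*(y - 1)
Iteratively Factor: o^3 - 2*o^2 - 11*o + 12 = (o - 4)*(o^2 + 2*o - 3) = (o - 4)*(o - 1)*(o + 3)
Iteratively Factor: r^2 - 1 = (r + 1)*(r - 1)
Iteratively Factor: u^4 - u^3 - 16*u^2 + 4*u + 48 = (u - 4)*(u^3 + 3*u^2 - 4*u - 12) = (u - 4)*(u + 2)*(u^2 + u - 6) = (u - 4)*(u - 2)*(u + 2)*(u + 3)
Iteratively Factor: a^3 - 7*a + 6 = (a - 2)*(a^2 + 2*a - 3) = (a - 2)*(a - 1)*(a + 3)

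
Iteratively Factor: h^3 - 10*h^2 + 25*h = (h - 5)*(h^2 - 5*h) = (h - 5)^2*(h)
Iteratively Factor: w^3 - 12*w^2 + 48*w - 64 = (w - 4)*(w^2 - 8*w + 16) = (w - 4)^2*(w - 4)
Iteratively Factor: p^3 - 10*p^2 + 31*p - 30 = (p - 3)*(p^2 - 7*p + 10) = (p - 5)*(p - 3)*(p - 2)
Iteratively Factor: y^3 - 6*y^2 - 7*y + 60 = (y - 4)*(y^2 - 2*y - 15) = (y - 5)*(y - 4)*(y + 3)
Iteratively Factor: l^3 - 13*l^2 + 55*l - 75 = (l - 5)*(l^2 - 8*l + 15) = (l - 5)*(l - 3)*(l - 5)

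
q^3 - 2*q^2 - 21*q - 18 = (q - 6)*(q + 1)*(q + 3)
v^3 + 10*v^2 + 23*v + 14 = (v + 1)*(v + 2)*(v + 7)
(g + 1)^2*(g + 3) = g^3 + 5*g^2 + 7*g + 3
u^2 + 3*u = u*(u + 3)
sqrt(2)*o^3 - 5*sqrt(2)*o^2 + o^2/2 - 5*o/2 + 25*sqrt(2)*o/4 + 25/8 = (o - 5/2)^2*(sqrt(2)*o + 1/2)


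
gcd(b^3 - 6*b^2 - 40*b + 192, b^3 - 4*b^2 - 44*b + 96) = b^2 - 2*b - 48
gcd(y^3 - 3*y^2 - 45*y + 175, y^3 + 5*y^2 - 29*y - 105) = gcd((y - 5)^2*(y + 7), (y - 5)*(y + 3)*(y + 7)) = y^2 + 2*y - 35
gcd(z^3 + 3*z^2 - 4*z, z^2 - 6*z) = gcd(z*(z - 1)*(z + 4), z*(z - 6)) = z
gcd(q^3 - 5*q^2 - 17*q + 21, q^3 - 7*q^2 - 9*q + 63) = q^2 - 4*q - 21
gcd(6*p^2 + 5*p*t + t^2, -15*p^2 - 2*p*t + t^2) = 3*p + t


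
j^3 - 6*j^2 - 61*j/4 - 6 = (j - 8)*(j + 1/2)*(j + 3/2)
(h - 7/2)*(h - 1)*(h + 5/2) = h^3 - 2*h^2 - 31*h/4 + 35/4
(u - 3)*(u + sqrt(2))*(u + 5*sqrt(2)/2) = u^3 - 3*u^2 + 7*sqrt(2)*u^2/2 - 21*sqrt(2)*u/2 + 5*u - 15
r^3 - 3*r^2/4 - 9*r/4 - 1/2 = (r - 2)*(r + 1/4)*(r + 1)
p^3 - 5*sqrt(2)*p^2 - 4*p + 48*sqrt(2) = (p - 4*sqrt(2))*(p - 3*sqrt(2))*(p + 2*sqrt(2))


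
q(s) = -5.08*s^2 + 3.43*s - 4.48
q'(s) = 3.43 - 10.16*s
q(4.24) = -81.26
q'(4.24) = -39.65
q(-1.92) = -29.79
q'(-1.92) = 22.94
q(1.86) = -15.67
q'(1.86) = -15.47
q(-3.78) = -90.03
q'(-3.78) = 41.83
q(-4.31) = -113.63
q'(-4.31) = 47.22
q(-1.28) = -17.19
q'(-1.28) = 16.43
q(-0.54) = -7.81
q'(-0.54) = 8.92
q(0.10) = -4.19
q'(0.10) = 2.41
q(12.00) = -694.84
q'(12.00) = -118.49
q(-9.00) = -446.83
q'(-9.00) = 94.87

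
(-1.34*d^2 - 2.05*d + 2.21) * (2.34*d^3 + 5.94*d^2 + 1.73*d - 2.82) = -3.1356*d^5 - 12.7566*d^4 - 9.3238*d^3 + 13.3597*d^2 + 9.6043*d - 6.2322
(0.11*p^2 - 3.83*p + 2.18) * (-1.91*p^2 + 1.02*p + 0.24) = -0.2101*p^4 + 7.4275*p^3 - 8.044*p^2 + 1.3044*p + 0.5232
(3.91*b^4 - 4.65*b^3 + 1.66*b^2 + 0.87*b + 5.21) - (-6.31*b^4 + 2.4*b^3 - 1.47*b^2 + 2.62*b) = 10.22*b^4 - 7.05*b^3 + 3.13*b^2 - 1.75*b + 5.21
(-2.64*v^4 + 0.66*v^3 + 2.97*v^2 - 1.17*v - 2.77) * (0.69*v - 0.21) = -1.8216*v^5 + 1.0098*v^4 + 1.9107*v^3 - 1.431*v^2 - 1.6656*v + 0.5817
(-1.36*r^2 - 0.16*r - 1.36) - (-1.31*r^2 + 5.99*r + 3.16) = -0.05*r^2 - 6.15*r - 4.52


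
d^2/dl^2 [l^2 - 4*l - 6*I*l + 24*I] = 2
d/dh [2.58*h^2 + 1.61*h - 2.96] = 5.16*h + 1.61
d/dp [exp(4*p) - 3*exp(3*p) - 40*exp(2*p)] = (4*exp(2*p) - 9*exp(p) - 80)*exp(2*p)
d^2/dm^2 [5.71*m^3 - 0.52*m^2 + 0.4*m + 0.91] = 34.26*m - 1.04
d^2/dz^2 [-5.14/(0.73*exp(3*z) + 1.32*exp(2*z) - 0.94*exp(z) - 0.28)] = (-5.14*(2.19*exp(2*z) + 2.64*exp(z) - 0.94)*(4.38*exp(2*z) + 5.28*exp(z) - 1.88)*exp(z) + (33.7698*exp(2*z) + 27.1392*exp(z) - 4.8316)*(0.73*exp(3*z) + 1.32*exp(2*z) - 0.94*exp(z) - 0.28))*exp(z)/(0.73*exp(3*z) + 1.32*exp(2*z) - 0.94*exp(z) - 0.28)^3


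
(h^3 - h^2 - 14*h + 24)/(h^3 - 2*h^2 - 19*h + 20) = (h^2 - 5*h + 6)/(h^2 - 6*h + 5)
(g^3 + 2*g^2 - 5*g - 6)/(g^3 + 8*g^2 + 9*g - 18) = (g^2 - g - 2)/(g^2 + 5*g - 6)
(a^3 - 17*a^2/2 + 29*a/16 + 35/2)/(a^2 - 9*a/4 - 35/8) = (4*a^2 - 39*a + 56)/(2*(2*a - 7))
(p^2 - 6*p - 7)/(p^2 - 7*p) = (p + 1)/p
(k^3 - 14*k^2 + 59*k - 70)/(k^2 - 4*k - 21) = (k^2 - 7*k + 10)/(k + 3)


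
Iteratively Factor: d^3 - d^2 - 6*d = (d)*(d^2 - d - 6) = d*(d - 3)*(d + 2)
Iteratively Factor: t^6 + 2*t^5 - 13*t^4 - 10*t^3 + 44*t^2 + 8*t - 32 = (t + 1)*(t^5 + t^4 - 14*t^3 + 4*t^2 + 40*t - 32) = (t - 2)*(t + 1)*(t^4 + 3*t^3 - 8*t^2 - 12*t + 16) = (t - 2)*(t + 1)*(t + 2)*(t^3 + t^2 - 10*t + 8) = (t - 2)^2*(t + 1)*(t + 2)*(t^2 + 3*t - 4) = (t - 2)^2*(t + 1)*(t + 2)*(t + 4)*(t - 1)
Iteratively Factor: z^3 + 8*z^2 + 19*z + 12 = (z + 3)*(z^2 + 5*z + 4) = (z + 1)*(z + 3)*(z + 4)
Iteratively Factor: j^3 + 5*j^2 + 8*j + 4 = (j + 2)*(j^2 + 3*j + 2) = (j + 2)^2*(j + 1)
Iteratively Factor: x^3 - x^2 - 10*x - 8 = (x - 4)*(x^2 + 3*x + 2) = (x - 4)*(x + 2)*(x + 1)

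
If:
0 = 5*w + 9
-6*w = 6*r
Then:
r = 9/5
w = -9/5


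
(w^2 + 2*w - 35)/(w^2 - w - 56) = (w - 5)/(w - 8)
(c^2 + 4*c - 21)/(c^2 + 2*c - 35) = (c - 3)/(c - 5)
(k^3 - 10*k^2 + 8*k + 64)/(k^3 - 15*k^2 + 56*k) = (k^2 - 2*k - 8)/(k*(k - 7))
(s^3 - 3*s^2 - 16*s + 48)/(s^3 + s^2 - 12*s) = (s - 4)/s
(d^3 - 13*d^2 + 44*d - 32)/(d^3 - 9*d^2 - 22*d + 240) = (d^2 - 5*d + 4)/(d^2 - d - 30)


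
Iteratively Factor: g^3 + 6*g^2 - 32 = (g + 4)*(g^2 + 2*g - 8) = (g - 2)*(g + 4)*(g + 4)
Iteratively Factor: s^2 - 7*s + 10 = (s - 5)*(s - 2)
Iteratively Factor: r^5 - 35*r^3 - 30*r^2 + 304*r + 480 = (r + 3)*(r^4 - 3*r^3 - 26*r^2 + 48*r + 160) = (r + 3)*(r + 4)*(r^3 - 7*r^2 + 2*r + 40) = (r - 4)*(r + 3)*(r + 4)*(r^2 - 3*r - 10) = (r - 4)*(r + 2)*(r + 3)*(r + 4)*(r - 5)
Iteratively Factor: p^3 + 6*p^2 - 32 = (p + 4)*(p^2 + 2*p - 8) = (p - 2)*(p + 4)*(p + 4)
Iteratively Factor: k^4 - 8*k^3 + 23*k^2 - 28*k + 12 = (k - 3)*(k^3 - 5*k^2 + 8*k - 4) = (k - 3)*(k - 2)*(k^2 - 3*k + 2) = (k - 3)*(k - 2)^2*(k - 1)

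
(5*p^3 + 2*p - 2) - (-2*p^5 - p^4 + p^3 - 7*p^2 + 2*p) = 2*p^5 + p^4 + 4*p^3 + 7*p^2 - 2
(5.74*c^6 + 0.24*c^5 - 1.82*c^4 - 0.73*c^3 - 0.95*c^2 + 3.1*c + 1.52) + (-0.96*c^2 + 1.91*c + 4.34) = 5.74*c^6 + 0.24*c^5 - 1.82*c^4 - 0.73*c^3 - 1.91*c^2 + 5.01*c + 5.86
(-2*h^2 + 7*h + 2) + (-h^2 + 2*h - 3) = -3*h^2 + 9*h - 1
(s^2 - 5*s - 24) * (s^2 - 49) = s^4 - 5*s^3 - 73*s^2 + 245*s + 1176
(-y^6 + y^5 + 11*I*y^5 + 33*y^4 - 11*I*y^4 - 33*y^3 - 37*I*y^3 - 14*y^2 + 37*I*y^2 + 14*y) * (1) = -y^6 + y^5 + 11*I*y^5 + 33*y^4 - 11*I*y^4 - 33*y^3 - 37*I*y^3 - 14*y^2 + 37*I*y^2 + 14*y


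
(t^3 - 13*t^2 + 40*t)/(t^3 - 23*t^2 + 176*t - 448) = t*(t - 5)/(t^2 - 15*t + 56)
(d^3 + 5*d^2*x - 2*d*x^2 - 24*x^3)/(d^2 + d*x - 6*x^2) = d + 4*x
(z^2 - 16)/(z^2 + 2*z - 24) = (z + 4)/(z + 6)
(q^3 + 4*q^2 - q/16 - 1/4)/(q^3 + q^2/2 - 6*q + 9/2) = (16*q^3 + 64*q^2 - q - 4)/(8*(2*q^3 + q^2 - 12*q + 9))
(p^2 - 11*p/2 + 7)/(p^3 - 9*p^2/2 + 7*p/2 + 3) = (2*p - 7)/(2*p^2 - 5*p - 3)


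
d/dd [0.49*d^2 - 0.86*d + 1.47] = 0.98*d - 0.86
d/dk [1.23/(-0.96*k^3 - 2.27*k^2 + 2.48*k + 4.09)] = (3.5424*k^2 + 5.5842*k - 3.0504)/(0.96*k^3 + 2.27*k^2 - 2.48*k - 4.09)^2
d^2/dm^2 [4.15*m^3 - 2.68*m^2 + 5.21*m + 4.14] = 24.9*m - 5.36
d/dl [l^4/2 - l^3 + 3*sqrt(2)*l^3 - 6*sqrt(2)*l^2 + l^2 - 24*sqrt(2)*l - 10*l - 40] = 2*l^3 - 3*l^2 + 9*sqrt(2)*l^2 - 12*sqrt(2)*l + 2*l - 24*sqrt(2) - 10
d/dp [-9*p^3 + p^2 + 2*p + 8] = -27*p^2 + 2*p + 2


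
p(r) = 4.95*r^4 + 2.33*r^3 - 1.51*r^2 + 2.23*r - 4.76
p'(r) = 19.8*r^3 + 6.99*r^2 - 3.02*r + 2.23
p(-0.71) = -6.68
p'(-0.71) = 0.81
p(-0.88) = -6.51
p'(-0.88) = -3.19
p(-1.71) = 17.69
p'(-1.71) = -71.17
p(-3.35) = 506.65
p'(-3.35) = -653.60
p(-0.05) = -4.88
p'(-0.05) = 2.40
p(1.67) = 44.11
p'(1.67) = 108.90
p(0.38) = -3.90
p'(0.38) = 3.18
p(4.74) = 2718.75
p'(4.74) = 2253.59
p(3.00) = 452.20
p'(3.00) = 590.68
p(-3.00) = 313.00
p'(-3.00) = -460.40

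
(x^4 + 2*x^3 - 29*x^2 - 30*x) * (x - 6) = x^5 - 4*x^4 - 41*x^3 + 144*x^2 + 180*x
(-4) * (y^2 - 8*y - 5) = -4*y^2 + 32*y + 20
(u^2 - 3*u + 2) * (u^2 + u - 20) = u^4 - 2*u^3 - 21*u^2 + 62*u - 40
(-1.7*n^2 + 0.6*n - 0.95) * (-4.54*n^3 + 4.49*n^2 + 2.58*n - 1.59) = 7.718*n^5 - 10.357*n^4 + 2.621*n^3 - 0.0145000000000004*n^2 - 3.405*n + 1.5105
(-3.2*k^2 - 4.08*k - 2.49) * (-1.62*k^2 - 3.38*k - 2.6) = 5.184*k^4 + 17.4256*k^3 + 26.1442*k^2 + 19.0242*k + 6.474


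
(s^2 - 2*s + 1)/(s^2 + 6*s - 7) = (s - 1)/(s + 7)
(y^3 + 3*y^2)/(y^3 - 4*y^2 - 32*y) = y*(y + 3)/(y^2 - 4*y - 32)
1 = 1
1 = 1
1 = 1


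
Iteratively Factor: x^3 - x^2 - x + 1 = (x - 1)*(x^2 - 1) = (x - 1)^2*(x + 1)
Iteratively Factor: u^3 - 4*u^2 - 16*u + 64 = (u - 4)*(u^2 - 16) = (u - 4)^2*(u + 4)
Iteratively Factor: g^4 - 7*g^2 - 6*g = (g + 2)*(g^3 - 2*g^2 - 3*g) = (g + 1)*(g + 2)*(g^2 - 3*g) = g*(g + 1)*(g + 2)*(g - 3)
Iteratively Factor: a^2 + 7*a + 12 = (a + 3)*(a + 4)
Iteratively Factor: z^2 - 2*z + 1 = (z - 1)*(z - 1)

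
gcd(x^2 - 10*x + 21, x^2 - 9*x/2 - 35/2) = x - 7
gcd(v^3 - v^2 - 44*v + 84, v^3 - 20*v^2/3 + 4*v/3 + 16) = v^2 - 8*v + 12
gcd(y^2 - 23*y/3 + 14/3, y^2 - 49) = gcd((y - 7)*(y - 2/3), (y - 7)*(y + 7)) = y - 7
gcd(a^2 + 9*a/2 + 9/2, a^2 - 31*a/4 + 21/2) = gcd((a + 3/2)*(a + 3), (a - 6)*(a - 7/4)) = 1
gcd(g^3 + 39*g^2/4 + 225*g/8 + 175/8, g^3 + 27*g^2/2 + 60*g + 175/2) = g^2 + 17*g/2 + 35/2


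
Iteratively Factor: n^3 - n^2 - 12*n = (n - 4)*(n^2 + 3*n) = n*(n - 4)*(n + 3)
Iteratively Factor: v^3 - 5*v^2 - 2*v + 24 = (v - 4)*(v^2 - v - 6) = (v - 4)*(v + 2)*(v - 3)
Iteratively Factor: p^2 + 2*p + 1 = (p + 1)*(p + 1)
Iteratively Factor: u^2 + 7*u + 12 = (u + 4)*(u + 3)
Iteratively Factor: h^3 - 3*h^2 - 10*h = (h)*(h^2 - 3*h - 10) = h*(h - 5)*(h + 2)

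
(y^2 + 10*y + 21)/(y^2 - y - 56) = (y + 3)/(y - 8)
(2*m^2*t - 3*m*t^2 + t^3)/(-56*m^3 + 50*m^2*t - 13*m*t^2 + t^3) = t*(-m + t)/(28*m^2 - 11*m*t + t^2)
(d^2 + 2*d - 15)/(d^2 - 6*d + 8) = (d^2 + 2*d - 15)/(d^2 - 6*d + 8)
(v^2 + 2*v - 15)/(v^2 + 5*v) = (v - 3)/v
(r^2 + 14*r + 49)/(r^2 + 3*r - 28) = (r + 7)/(r - 4)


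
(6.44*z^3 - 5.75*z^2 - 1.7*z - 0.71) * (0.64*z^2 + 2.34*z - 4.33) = 4.1216*z^5 + 11.3896*z^4 - 42.4282*z^3 + 20.4651*z^2 + 5.6996*z + 3.0743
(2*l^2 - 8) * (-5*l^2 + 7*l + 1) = -10*l^4 + 14*l^3 + 42*l^2 - 56*l - 8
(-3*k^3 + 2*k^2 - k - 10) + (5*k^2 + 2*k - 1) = -3*k^3 + 7*k^2 + k - 11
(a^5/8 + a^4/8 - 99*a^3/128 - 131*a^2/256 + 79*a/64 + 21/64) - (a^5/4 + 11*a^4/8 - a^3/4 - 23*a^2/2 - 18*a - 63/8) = -a^5/8 - 5*a^4/4 - 67*a^3/128 + 2813*a^2/256 + 1231*a/64 + 525/64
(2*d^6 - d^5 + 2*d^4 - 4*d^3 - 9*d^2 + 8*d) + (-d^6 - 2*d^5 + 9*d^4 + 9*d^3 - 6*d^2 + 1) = d^6 - 3*d^5 + 11*d^4 + 5*d^3 - 15*d^2 + 8*d + 1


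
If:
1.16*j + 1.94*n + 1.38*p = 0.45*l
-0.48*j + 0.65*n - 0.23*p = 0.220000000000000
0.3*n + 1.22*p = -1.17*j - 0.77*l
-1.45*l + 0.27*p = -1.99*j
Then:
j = 0.39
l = 0.40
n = 0.37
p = -0.72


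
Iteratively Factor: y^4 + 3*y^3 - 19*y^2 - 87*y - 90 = (y - 5)*(y^3 + 8*y^2 + 21*y + 18) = (y - 5)*(y + 3)*(y^2 + 5*y + 6) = (y - 5)*(y + 3)^2*(y + 2)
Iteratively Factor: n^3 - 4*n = (n + 2)*(n^2 - 2*n) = n*(n + 2)*(n - 2)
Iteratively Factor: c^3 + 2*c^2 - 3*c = (c + 3)*(c^2 - c) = (c - 1)*(c + 3)*(c)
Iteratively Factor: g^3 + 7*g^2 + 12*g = (g + 4)*(g^2 + 3*g) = (g + 3)*(g + 4)*(g)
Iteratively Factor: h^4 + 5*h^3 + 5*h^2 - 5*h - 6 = (h + 3)*(h^3 + 2*h^2 - h - 2) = (h - 1)*(h + 3)*(h^2 + 3*h + 2) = (h - 1)*(h + 1)*(h + 3)*(h + 2)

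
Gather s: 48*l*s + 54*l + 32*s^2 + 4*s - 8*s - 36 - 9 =54*l + 32*s^2 + s*(48*l - 4) - 45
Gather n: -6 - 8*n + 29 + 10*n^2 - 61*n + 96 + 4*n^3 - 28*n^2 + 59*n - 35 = 4*n^3 - 18*n^2 - 10*n + 84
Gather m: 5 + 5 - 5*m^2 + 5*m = -5*m^2 + 5*m + 10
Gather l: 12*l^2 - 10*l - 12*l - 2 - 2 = 12*l^2 - 22*l - 4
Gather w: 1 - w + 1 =2 - w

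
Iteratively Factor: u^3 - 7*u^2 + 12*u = (u)*(u^2 - 7*u + 12) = u*(u - 4)*(u - 3)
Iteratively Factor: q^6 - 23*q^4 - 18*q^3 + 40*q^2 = (q + 2)*(q^5 - 2*q^4 - 19*q^3 + 20*q^2) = q*(q + 2)*(q^4 - 2*q^3 - 19*q^2 + 20*q) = q*(q + 2)*(q + 4)*(q^3 - 6*q^2 + 5*q) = q*(q - 1)*(q + 2)*(q + 4)*(q^2 - 5*q) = q^2*(q - 1)*(q + 2)*(q + 4)*(q - 5)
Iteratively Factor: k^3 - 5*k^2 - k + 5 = (k - 1)*(k^2 - 4*k - 5) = (k - 1)*(k + 1)*(k - 5)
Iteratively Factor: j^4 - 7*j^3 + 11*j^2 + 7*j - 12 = (j - 3)*(j^3 - 4*j^2 - j + 4) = (j - 3)*(j + 1)*(j^2 - 5*j + 4) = (j - 3)*(j - 1)*(j + 1)*(j - 4)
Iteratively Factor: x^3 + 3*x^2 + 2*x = (x + 2)*(x^2 + x) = (x + 1)*(x + 2)*(x)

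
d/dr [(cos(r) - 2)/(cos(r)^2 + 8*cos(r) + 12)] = (cos(r)^2 - 4*cos(r) - 28)*sin(r)/(cos(r)^2 + 8*cos(r) + 12)^2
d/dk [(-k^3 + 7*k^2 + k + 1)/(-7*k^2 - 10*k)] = (7*k^4 + 20*k^3 - 63*k^2 + 14*k + 10)/(k^2*(49*k^2 + 140*k + 100))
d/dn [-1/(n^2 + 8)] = 2*n/(n^2 + 8)^2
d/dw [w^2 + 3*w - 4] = 2*w + 3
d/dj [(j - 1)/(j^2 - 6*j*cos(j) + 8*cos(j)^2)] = (j^2 - 6*j*cos(j) + (2 - 2*j)*(3*j*sin(j) + j - 4*sin(2*j) - 3*cos(j)) + 8*cos(j)^2)/((j - 4*cos(j))^2*(j - 2*cos(j))^2)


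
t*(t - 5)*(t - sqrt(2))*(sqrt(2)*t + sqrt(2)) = sqrt(2)*t^4 - 4*sqrt(2)*t^3 - 2*t^3 - 5*sqrt(2)*t^2 + 8*t^2 + 10*t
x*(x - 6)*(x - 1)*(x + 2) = x^4 - 5*x^3 - 8*x^2 + 12*x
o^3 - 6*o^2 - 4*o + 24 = (o - 6)*(o - 2)*(o + 2)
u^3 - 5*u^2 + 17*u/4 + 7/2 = (u - 7/2)*(u - 2)*(u + 1/2)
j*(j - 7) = j^2 - 7*j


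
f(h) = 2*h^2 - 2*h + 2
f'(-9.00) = -38.00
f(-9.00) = 182.00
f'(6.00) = 22.00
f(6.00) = 62.00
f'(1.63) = 4.52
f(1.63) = 4.05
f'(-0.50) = -4.00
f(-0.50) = 3.50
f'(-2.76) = -13.04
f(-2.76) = 22.76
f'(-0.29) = -3.16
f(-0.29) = 2.75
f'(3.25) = 11.00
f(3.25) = 16.62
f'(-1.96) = -9.84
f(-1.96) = 13.60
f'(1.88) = 5.52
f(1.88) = 5.31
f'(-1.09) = -6.36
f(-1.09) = 6.56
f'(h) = 4*h - 2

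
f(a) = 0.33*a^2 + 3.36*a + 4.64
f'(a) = 0.66*a + 3.36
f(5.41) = 32.48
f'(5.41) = 6.93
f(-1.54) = 0.25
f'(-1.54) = 2.34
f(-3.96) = -3.49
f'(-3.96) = 0.75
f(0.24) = 5.47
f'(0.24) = 3.52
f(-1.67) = -0.05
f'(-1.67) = 2.26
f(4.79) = 28.31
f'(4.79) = 6.52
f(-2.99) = -2.46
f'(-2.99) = 1.39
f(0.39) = 6.00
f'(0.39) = 3.62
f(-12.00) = 11.84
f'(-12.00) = -4.56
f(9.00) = 61.61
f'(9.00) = 9.30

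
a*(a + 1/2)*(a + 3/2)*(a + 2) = a^4 + 4*a^3 + 19*a^2/4 + 3*a/2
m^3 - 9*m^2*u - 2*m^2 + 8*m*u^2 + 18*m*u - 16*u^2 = (m - 2)*(m - 8*u)*(m - u)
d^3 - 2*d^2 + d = d*(d - 1)^2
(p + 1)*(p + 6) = p^2 + 7*p + 6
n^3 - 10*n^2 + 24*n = n*(n - 6)*(n - 4)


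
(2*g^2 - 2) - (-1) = 2*g^2 - 1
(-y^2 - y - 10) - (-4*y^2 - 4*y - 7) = 3*y^2 + 3*y - 3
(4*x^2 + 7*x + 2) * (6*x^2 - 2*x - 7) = 24*x^4 + 34*x^3 - 30*x^2 - 53*x - 14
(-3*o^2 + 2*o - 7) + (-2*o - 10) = -3*o^2 - 17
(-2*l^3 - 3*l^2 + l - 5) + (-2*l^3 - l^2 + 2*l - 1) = -4*l^3 - 4*l^2 + 3*l - 6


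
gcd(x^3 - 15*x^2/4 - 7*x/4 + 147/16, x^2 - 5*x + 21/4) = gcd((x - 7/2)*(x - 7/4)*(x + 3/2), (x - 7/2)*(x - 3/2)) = x - 7/2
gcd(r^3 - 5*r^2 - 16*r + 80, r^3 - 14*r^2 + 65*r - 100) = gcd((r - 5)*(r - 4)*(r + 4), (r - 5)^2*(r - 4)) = r^2 - 9*r + 20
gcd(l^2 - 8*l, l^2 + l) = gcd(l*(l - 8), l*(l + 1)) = l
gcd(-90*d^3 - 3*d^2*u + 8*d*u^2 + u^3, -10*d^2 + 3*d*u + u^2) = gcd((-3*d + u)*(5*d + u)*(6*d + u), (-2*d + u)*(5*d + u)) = 5*d + u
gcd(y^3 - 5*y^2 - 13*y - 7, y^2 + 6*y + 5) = y + 1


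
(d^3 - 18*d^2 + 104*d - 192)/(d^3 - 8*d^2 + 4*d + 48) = (d - 8)/(d + 2)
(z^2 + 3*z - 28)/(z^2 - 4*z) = (z + 7)/z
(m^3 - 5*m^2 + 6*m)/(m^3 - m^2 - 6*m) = (m - 2)/(m + 2)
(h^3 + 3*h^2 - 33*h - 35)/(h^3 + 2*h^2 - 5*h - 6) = (h^2 + 2*h - 35)/(h^2 + h - 6)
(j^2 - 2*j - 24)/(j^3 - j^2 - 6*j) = (-j^2 + 2*j + 24)/(j*(-j^2 + j + 6))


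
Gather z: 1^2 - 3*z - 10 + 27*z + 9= 24*z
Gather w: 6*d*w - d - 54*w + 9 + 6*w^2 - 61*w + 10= -d + 6*w^2 + w*(6*d - 115) + 19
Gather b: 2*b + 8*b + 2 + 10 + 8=10*b + 20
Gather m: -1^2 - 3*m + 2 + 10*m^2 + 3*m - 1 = 10*m^2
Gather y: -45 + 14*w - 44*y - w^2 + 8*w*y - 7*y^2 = -w^2 + 14*w - 7*y^2 + y*(8*w - 44) - 45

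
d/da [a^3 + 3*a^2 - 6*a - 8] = 3*a^2 + 6*a - 6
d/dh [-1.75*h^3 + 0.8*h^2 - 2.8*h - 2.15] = -5.25*h^2 + 1.6*h - 2.8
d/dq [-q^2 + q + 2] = 1 - 2*q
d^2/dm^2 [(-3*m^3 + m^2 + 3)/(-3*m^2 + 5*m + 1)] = 2*(69*m^3 - 45*m^2 + 144*m - 85)/(27*m^6 - 135*m^5 + 198*m^4 - 35*m^3 - 66*m^2 - 15*m - 1)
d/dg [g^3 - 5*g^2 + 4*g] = 3*g^2 - 10*g + 4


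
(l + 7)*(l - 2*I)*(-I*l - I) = -I*l^3 - 2*l^2 - 8*I*l^2 - 16*l - 7*I*l - 14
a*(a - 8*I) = a^2 - 8*I*a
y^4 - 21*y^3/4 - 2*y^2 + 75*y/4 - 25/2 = (y - 5)*(y - 5/4)*(y - 1)*(y + 2)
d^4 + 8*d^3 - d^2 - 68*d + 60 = (d - 2)*(d - 1)*(d + 5)*(d + 6)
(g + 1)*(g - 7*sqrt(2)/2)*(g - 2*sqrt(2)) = g^3 - 11*sqrt(2)*g^2/2 + g^2 - 11*sqrt(2)*g/2 + 14*g + 14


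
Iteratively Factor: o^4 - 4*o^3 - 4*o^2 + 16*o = (o - 4)*(o^3 - 4*o) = (o - 4)*(o + 2)*(o^2 - 2*o) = (o - 4)*(o - 2)*(o + 2)*(o)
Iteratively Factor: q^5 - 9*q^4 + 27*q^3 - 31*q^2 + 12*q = (q - 1)*(q^4 - 8*q^3 + 19*q^2 - 12*q) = (q - 3)*(q - 1)*(q^3 - 5*q^2 + 4*q) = q*(q - 3)*(q - 1)*(q^2 - 5*q + 4) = q*(q - 4)*(q - 3)*(q - 1)*(q - 1)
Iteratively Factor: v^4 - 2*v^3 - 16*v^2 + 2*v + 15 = (v + 1)*(v^3 - 3*v^2 - 13*v + 15) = (v - 1)*(v + 1)*(v^2 - 2*v - 15) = (v - 5)*(v - 1)*(v + 1)*(v + 3)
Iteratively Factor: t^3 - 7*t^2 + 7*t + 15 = (t + 1)*(t^2 - 8*t + 15) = (t - 5)*(t + 1)*(t - 3)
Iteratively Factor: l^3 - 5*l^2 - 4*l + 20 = (l - 5)*(l^2 - 4) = (l - 5)*(l + 2)*(l - 2)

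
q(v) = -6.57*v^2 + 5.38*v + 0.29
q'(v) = 5.38 - 13.14*v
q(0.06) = 0.59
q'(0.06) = 4.59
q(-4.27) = -142.47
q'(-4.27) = 61.49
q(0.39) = 1.39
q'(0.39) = 0.26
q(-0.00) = 0.29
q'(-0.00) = 5.38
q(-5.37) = -218.06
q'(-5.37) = 75.94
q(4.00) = -83.31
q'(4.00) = -47.18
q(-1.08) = -13.18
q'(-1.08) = 19.57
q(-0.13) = -0.52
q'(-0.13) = 7.09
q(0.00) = 0.29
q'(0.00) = 5.38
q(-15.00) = -1558.66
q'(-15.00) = 202.48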